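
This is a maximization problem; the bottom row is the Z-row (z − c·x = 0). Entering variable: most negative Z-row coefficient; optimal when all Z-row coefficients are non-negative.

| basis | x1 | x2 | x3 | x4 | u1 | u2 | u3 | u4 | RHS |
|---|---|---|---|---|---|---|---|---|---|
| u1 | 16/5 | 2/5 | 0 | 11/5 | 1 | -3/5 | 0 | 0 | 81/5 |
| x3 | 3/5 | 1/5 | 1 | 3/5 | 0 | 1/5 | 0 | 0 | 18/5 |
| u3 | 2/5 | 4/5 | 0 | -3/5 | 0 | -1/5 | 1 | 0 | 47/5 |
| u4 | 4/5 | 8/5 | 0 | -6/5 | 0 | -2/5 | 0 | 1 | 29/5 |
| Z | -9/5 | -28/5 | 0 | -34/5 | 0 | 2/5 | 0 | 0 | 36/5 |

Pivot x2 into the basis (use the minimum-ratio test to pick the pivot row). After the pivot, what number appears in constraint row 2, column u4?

Ratio test on column x2 — row 1: (81/5)/(2/5) = 81/2; row 2: (18/5)/(1/5) = 18; row 3: (47/5)/(4/5) = 47/4; row 4: (29/5)/(8/5) = 29/8. Minimum is 29/8 at row 4 (u4 leaves); pivot element 8/5.
Divide row 4 by 8/5; eliminate column x2 from the other rows.
Row 2 update in column u4: 0 − (1/5)·(5/8) = -1/8.

-1/8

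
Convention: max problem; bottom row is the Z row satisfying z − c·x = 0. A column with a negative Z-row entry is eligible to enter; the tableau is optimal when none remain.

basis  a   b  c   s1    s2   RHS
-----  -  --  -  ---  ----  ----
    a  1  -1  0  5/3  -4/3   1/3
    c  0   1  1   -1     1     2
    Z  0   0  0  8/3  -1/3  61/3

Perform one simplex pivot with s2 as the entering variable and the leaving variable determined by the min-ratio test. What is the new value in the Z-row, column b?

1/3

Ratio test on column s2 — row 1: entry -4/3 ≤ 0; row 2: 2/1 = 2. Minimum is 2 at row 2 (c leaves); pivot element 1.
Divide row 2 by 1; eliminate column s2 from the other rows.
Z-row update in column b: 0 − (-1/3)·1 = 1/3.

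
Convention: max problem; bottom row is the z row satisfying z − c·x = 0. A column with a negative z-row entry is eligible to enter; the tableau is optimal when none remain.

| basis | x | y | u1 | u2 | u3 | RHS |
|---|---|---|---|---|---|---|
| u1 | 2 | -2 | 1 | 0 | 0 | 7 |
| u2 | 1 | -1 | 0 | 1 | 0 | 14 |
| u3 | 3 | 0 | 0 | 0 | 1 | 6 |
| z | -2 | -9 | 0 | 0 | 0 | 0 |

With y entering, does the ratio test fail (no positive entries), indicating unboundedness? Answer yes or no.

yes

Every constraint-row entry in column y is ≤ 0, so increasing y is unbounded.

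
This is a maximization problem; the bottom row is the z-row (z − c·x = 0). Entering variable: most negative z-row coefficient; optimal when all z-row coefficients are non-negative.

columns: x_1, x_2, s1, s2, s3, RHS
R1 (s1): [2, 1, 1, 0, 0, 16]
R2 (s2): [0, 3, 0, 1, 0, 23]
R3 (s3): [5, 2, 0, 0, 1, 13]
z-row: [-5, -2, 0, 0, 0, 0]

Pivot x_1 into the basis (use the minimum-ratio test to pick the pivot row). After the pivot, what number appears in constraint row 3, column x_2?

2/5

Ratio test on column x_1 — row 1: 16/2 = 8; row 2: entry 0 ≤ 0; row 3: 13/5 = 13/5. Minimum is 13/5 at row 3 (s3 leaves); pivot element 5.
Divide row 3 by 5; eliminate column x_1 from the other rows.
In the new row 3, the x_2 entry is the old entry divided by the pivot: 2/5 = 2/5.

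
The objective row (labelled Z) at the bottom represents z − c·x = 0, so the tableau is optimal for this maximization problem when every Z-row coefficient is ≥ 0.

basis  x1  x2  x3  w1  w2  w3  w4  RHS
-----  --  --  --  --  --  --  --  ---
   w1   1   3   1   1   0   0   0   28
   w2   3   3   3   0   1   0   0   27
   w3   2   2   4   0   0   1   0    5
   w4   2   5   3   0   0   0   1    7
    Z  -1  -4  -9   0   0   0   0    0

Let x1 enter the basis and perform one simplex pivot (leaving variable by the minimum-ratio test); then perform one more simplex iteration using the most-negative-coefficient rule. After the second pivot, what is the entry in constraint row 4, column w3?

-3/4

Ratio test on column x1 — row 1: 28/1 = 28; row 2: 27/3 = 9; row 3: 5/2 = 5/2; row 4: 7/2 = 7/2. Minimum is 5/2 at row 3 (w3 leaves); pivot element 2.
Divide row 3 by 2; eliminate column x1 from the other rows.
Second iteration: most negative Z-row entry is -7 in column x3, so x3 enters.
Ratio test on column x3 — row 1: entry -1 ≤ 0; row 2: entry -3 ≤ 0; row 3: (5/2)/2 = 5/4; row 4: entry -1 ≤ 0. Minimum is 5/4 at row 3 (x1 leaves); pivot element 2.
Divide row 3 by 2; eliminate column x3 from the other rows.
After both pivots, the entry at constraint row 4, column w3 is -3/4.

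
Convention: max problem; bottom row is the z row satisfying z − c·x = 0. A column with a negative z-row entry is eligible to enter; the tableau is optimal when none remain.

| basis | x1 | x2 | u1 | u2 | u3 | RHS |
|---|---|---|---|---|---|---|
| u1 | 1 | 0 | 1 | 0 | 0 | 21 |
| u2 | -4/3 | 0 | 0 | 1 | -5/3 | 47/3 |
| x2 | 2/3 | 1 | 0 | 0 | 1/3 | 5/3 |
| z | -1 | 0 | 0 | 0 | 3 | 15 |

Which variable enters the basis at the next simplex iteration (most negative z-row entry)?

Negative z-row entries: x1: -1.
The most negative is -1 in column x1, so x1 enters.

x1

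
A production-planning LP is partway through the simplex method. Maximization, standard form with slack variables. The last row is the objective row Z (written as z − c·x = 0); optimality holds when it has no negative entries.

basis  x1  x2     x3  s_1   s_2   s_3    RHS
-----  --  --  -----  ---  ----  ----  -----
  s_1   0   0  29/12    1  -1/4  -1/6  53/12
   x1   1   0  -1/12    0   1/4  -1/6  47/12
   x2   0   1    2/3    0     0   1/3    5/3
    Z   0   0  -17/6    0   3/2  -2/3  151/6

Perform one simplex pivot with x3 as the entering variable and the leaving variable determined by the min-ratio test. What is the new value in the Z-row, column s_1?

Ratio test on column x3 — row 1: (53/12)/(29/12) = 53/29; row 2: entry -1/12 ≤ 0; row 3: (5/3)/(2/3) = 5/2. Minimum is 53/29 at row 1 (s_1 leaves); pivot element 29/12.
Divide row 1 by 29/12; eliminate column x3 from the other rows.
Z-row update in column s_1: 0 − (-17/6)·(12/29) = 34/29.

34/29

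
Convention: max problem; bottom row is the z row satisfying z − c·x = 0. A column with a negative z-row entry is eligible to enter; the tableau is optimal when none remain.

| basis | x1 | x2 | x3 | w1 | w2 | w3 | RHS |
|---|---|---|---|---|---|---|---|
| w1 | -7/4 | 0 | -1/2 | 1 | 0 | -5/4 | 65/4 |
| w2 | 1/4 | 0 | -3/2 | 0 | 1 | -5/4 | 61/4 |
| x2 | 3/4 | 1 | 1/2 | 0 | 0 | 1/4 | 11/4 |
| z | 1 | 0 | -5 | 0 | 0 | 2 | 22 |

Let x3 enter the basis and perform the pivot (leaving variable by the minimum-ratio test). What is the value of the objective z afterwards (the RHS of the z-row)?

99/2

Ratio test on column x3 — row 1: entry -1/2 ≤ 0; row 2: entry -3/2 ≤ 0; row 3: (11/4)/(1/2) = 11/2. Minimum is 11/2 at row 3 (x2 leaves); pivot element 1/2.
Pivot on row 3; the z-row RHS becomes 22 − (-5)·(11/2) = 99/2.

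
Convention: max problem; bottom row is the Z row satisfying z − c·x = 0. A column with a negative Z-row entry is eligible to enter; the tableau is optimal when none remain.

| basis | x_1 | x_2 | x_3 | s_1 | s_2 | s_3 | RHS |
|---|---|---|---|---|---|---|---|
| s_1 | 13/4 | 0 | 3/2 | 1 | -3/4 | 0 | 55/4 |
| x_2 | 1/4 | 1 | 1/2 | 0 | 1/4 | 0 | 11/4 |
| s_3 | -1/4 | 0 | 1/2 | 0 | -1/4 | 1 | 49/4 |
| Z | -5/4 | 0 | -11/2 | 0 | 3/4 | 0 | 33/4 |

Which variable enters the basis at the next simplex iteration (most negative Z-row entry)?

x_3

Negative Z-row entries: x_1: -5/4, x_3: -11/2.
The most negative is -11/2 in column x_3, so x_3 enters.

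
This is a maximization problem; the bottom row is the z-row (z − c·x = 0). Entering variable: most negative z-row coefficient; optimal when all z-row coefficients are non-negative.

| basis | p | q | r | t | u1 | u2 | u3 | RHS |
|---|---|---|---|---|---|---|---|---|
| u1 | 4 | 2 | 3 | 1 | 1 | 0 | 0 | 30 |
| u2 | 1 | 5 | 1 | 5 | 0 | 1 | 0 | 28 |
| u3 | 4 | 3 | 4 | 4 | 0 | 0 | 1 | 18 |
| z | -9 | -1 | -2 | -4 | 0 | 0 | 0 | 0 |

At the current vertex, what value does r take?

0

r is not in the basis, so in the current basic feasible solution r = 0.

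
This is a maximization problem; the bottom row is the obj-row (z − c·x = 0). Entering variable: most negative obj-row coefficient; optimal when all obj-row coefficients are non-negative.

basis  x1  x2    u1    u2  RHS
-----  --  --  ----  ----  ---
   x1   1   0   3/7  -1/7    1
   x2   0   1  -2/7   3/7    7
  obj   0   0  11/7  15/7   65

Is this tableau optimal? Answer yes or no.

Every obj-row coefficient is ≥ 0, so the tableau is optimal.

yes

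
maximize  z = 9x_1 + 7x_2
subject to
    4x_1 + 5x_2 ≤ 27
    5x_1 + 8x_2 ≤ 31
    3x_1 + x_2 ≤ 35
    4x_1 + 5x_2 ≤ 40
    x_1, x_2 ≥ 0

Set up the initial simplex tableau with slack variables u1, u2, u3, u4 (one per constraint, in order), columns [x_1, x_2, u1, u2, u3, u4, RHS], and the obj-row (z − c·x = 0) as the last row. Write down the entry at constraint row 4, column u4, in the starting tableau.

Slack u4 belongs to constraint 4; its column is the unit vector e_4, so the entry in row 4 is 1.

1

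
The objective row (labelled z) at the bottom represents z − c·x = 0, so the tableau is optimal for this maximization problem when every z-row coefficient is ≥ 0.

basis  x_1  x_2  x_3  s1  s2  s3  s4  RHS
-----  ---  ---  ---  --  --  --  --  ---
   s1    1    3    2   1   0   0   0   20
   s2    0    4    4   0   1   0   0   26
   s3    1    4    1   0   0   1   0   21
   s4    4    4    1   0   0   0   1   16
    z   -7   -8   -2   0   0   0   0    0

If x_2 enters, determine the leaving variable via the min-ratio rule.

s4

Column x_2 entries and ratios — s1: 20/3 = 20/3; s2: 26/4 = 13/2; s3: 21/4 = 21/4; s4: 16/4 = 4.
Smallest ratio is 4 in the row of s4, so s4 leaves.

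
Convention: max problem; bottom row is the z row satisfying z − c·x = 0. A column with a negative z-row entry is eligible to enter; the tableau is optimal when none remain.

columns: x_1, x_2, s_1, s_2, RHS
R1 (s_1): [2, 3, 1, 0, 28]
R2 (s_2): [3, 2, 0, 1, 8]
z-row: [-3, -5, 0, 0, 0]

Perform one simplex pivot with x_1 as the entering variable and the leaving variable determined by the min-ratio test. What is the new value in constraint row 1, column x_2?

5/3

Ratio test on column x_1 — row 1: 28/2 = 14; row 2: 8/3 = 8/3. Minimum is 8/3 at row 2 (s_2 leaves); pivot element 3.
Divide row 2 by 3; eliminate column x_1 from the other rows.
Row 1 update in column x_2: 3 − 2·(2/3) = 5/3.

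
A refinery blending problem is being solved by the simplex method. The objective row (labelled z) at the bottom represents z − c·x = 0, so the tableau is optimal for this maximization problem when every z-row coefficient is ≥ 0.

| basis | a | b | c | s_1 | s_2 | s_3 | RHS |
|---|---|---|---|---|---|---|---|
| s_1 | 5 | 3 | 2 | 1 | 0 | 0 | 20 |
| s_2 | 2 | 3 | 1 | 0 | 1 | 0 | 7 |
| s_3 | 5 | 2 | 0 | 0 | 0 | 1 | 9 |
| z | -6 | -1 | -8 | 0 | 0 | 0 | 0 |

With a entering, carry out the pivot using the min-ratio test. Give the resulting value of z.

54/5

Ratio test on column a — row 1: 20/5 = 4; row 2: 7/2 = 7/2; row 3: 9/5 = 9/5. Minimum is 9/5 at row 3 (s_3 leaves); pivot element 5.
Pivot on row 3; the z-row RHS becomes 0 − (-6)·(9/5) = 54/5.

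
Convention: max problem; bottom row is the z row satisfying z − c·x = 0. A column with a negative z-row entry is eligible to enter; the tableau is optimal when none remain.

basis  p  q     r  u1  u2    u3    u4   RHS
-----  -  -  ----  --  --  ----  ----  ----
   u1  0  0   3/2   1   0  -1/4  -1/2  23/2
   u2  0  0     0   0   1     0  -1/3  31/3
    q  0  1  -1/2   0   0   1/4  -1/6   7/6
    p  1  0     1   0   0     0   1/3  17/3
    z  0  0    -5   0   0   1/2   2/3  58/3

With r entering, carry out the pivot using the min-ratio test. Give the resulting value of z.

Ratio test on column r — row 1: (23/2)/(3/2) = 23/3; row 2: entry 0 ≤ 0; row 3: entry -1/2 ≤ 0; row 4: (17/3)/1 = 17/3. Minimum is 17/3 at row 4 (p leaves); pivot element 1.
Pivot on row 4; the z-row RHS becomes 58/3 − (-5)·(17/3) = 143/3.

143/3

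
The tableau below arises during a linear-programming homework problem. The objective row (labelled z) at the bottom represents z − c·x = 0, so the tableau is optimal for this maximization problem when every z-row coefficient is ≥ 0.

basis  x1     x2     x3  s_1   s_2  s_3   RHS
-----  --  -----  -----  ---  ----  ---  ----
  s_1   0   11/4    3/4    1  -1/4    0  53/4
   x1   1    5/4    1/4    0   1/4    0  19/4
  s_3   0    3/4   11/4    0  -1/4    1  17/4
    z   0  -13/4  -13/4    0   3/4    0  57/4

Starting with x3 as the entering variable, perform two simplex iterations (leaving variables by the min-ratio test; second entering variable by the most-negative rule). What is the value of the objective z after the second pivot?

28

Ratio test on column x3 — row 1: (53/4)/(3/4) = 53/3; row 2: (19/4)/(1/4) = 19; row 3: (17/4)/(11/4) = 17/11. Minimum is 17/11 at row 3 (s_3 leaves); pivot element 11/4.
Pivot on row 3; the z-row RHS becomes 57/4 − (-13/4)·(17/11) = 212/11.
Next entering variable (most negative z-row entry -26/11): x2.
Ratio test on column x2 — row 1: (133/11)/(28/11) = 19/4; row 2: (48/11)/(13/11) = 48/13; row 3: (17/11)/(3/11) = 17/3. Minimum is 48/13 at row 2 (x1 leaves); pivot element 13/11.
After the second pivot the z-row RHS is 212/11 − (-26/11)·(48/13) = 28.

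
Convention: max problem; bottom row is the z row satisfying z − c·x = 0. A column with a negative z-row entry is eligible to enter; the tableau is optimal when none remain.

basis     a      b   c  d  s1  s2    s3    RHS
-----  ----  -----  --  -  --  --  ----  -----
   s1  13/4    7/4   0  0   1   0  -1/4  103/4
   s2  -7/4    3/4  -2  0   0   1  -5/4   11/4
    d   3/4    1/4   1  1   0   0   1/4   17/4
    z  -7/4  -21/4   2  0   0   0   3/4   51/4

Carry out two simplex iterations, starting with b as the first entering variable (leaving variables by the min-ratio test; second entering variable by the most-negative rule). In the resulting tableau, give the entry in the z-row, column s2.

Ratio test on column b — row 1: (103/4)/(7/4) = 103/7; row 2: (11/4)/(3/4) = 11/3; row 3: (17/4)/(1/4) = 17. Minimum is 11/3 at row 2 (s2 leaves); pivot element 3/4.
Divide row 2 by 3/4; eliminate column b from the other rows.
Second iteration: most negative z-row entry is -14 in column a, so a enters.
Ratio test on column a — row 1: (58/3)/(22/3) = 29/11; row 2: entry -7/3 ≤ 0; row 3: (10/3)/(4/3) = 5/2. Minimum is 5/2 at row 3 (d leaves); pivot element 4/3.
Divide row 3 by 4/3; eliminate column a from the other rows.
After both pivots, the entry at the z-row, column s2 is 7/2.

7/2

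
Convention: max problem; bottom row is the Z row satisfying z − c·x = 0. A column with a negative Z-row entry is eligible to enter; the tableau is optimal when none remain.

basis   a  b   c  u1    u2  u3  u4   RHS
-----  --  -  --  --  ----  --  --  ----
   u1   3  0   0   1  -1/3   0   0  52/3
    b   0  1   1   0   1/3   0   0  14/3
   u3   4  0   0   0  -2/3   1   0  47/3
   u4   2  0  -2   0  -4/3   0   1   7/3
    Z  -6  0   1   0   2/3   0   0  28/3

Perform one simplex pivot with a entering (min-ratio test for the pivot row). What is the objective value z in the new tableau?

Ratio test on column a — row 1: (52/3)/3 = 52/9; row 2: entry 0 ≤ 0; row 3: (47/3)/4 = 47/12; row 4: (7/3)/2 = 7/6. Minimum is 7/6 at row 4 (u4 leaves); pivot element 2.
Pivot on row 4; the Z-row RHS becomes 28/3 − (-6)·(7/6) = 49/3.

49/3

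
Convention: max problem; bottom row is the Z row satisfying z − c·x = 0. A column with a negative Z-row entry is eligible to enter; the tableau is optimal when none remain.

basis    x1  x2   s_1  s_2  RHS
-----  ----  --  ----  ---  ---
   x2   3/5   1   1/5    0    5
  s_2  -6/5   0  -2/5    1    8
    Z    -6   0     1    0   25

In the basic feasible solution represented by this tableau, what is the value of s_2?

8

s_2 is basic (row 2); its value is the RHS of that row, 8.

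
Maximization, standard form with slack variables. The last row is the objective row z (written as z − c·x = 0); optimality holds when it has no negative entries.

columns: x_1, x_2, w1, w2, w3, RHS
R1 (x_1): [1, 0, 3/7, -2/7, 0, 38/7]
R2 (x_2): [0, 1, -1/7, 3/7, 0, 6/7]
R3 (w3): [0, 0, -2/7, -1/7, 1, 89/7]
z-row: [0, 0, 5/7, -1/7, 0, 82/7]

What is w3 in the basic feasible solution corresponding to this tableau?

89/7

w3 is basic (row 3); its value is the RHS of that row, 89/7.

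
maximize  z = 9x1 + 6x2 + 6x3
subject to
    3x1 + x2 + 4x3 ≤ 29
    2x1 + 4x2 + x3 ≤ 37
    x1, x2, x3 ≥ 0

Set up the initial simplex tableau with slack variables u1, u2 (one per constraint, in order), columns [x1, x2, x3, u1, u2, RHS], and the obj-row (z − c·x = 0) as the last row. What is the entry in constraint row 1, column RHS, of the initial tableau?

29

The RHS of constraint 1 is b_1 = 29.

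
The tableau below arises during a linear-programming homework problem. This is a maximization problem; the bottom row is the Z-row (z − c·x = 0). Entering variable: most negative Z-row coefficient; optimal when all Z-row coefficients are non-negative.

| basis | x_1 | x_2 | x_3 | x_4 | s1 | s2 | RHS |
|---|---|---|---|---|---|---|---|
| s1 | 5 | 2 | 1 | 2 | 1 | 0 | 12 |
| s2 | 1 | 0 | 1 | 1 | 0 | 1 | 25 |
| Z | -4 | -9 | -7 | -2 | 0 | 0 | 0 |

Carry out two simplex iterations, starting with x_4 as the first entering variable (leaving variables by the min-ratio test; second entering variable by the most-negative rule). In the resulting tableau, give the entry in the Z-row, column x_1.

Ratio test on column x_4 — row 1: 12/2 = 6; row 2: 25/1 = 25. Minimum is 6 at row 1 (s1 leaves); pivot element 2.
Divide row 1 by 2; eliminate column x_4 from the other rows.
Second iteration: most negative Z-row entry is -7 in column x_2, so x_2 enters.
Ratio test on column x_2 — row 1: 6/1 = 6; row 2: entry -1 ≤ 0. Minimum is 6 at row 1 (x_4 leaves); pivot element 1.
Divide row 1 by 1; eliminate column x_2 from the other rows.
After both pivots, the entry at the Z-row, column x_1 is 37/2.

37/2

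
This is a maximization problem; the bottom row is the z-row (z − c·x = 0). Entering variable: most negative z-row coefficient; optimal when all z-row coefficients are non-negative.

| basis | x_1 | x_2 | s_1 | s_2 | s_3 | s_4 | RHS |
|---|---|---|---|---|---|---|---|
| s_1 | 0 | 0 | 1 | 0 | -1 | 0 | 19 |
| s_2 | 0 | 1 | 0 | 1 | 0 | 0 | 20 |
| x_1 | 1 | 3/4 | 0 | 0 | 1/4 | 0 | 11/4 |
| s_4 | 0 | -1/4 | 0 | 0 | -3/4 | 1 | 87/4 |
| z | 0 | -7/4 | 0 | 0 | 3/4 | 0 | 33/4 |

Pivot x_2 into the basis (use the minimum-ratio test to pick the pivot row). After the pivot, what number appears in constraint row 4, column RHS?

68/3

Ratio test on column x_2 — row 1: entry 0 ≤ 0; row 2: 20/1 = 20; row 3: (11/4)/(3/4) = 11/3; row 4: entry -1/4 ≤ 0. Minimum is 11/3 at row 3 (x_1 leaves); pivot element 3/4.
Divide row 3 by 3/4; eliminate column x_2 from the other rows.
Row 4 update in column RHS: 87/4 − (-1/4)·(11/3) = 68/3.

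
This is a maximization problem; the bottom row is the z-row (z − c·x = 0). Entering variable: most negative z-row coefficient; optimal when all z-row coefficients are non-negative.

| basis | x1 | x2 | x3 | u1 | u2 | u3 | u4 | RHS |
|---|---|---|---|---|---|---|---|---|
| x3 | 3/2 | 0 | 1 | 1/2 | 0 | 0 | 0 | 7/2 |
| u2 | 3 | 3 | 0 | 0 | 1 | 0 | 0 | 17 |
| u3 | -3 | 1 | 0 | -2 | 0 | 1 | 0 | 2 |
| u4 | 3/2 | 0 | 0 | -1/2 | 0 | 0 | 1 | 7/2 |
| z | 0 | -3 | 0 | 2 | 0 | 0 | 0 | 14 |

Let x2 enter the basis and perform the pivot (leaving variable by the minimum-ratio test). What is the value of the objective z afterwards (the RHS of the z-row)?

20

Ratio test on column x2 — row 1: entry 0 ≤ 0; row 2: 17/3 = 17/3; row 3: 2/1 = 2; row 4: entry 0 ≤ 0. Minimum is 2 at row 3 (u3 leaves); pivot element 1.
Pivot on row 3; the z-row RHS becomes 14 − (-3)·2 = 20.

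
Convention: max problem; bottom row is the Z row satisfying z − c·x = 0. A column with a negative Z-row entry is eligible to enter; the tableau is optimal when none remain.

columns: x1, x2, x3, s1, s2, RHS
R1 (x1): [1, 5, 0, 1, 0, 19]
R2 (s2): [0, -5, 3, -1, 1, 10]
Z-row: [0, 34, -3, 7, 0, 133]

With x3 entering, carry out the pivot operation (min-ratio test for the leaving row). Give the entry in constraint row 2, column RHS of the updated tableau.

Ratio test on column x3 — row 1: entry 0 ≤ 0; row 2: 10/3 = 10/3. Minimum is 10/3 at row 2 (s2 leaves); pivot element 3.
Divide row 2 by 3; eliminate column x3 from the other rows.
In the new row 2, the RHS entry is the old entry divided by the pivot: 10/3 = 10/3.

10/3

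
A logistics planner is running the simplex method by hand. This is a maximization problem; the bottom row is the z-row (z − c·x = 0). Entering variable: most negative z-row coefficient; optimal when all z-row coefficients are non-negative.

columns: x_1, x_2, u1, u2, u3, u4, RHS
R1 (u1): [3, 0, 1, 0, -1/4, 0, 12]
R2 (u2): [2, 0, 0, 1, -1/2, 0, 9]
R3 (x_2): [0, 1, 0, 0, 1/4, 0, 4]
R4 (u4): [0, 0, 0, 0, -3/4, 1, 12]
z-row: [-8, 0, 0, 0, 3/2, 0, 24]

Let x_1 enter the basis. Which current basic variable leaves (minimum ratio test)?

Column x_1 entries and ratios — u1: 12/3 = 4; u2: 9/2 = 9/2; x_2: 0 ≤ 0, skip; u4: 0 ≤ 0, skip.
Smallest ratio is 4 in the row of u1, so u1 leaves.

u1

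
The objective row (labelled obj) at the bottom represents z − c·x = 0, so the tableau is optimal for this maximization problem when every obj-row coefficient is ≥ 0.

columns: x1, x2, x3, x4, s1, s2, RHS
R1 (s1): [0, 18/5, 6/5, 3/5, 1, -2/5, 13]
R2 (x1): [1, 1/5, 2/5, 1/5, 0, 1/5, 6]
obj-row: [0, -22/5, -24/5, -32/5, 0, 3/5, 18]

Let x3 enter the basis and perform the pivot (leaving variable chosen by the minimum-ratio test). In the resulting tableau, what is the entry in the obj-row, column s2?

-1

Ratio test on column x3 — row 1: 13/(6/5) = 65/6; row 2: 6/(2/5) = 15. Minimum is 65/6 at row 1 (s1 leaves); pivot element 6/5.
Divide row 1 by 6/5; eliminate column x3 from the other rows.
obj-row update in column s2: 3/5 − (-24/5)·(-1/3) = -1.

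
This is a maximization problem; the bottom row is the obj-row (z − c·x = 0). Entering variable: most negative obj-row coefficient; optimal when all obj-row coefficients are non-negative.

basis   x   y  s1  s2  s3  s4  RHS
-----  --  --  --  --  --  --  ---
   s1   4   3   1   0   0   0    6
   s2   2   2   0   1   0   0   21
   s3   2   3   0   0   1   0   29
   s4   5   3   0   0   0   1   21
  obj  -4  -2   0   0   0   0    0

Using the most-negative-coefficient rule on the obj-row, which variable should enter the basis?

Negative obj-row entries: x: -4, y: -2.
The most negative is -4 in column x, so x enters.

x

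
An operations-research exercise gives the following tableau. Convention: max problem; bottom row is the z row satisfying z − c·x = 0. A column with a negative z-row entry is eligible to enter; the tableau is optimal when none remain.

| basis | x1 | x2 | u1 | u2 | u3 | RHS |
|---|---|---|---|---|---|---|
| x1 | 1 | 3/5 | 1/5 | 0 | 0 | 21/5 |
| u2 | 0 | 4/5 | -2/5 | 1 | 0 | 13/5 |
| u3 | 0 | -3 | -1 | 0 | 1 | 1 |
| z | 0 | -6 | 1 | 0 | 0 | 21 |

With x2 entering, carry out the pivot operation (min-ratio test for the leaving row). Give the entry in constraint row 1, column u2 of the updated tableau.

-3/4

Ratio test on column x2 — row 1: (21/5)/(3/5) = 7; row 2: (13/5)/(4/5) = 13/4; row 3: entry -3 ≤ 0. Minimum is 13/4 at row 2 (u2 leaves); pivot element 4/5.
Divide row 2 by 4/5; eliminate column x2 from the other rows.
Row 1 update in column u2: 0 − (3/5)·(5/4) = -3/4.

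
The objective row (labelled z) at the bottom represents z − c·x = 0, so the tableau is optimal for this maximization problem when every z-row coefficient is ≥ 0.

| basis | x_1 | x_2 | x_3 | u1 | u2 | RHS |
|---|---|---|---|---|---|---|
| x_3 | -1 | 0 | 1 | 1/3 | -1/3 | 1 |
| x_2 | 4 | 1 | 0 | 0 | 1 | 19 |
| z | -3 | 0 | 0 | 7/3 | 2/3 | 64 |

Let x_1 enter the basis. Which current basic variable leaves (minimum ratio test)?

x_2

Column x_1 entries and ratios — x_3: -1 ≤ 0, skip; x_2: 19/4 = 19/4.
Smallest ratio is 19/4 in the row of x_2, so x_2 leaves.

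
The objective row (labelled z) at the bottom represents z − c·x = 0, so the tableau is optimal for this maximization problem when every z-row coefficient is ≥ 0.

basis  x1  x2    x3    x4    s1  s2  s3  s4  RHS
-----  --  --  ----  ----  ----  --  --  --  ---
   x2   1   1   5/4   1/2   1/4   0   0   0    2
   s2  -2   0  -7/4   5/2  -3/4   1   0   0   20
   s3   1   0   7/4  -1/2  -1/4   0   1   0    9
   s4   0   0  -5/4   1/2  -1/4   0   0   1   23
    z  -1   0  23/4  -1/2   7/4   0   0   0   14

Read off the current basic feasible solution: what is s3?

s3 is basic (row 3); its value is the RHS of that row, 9.

9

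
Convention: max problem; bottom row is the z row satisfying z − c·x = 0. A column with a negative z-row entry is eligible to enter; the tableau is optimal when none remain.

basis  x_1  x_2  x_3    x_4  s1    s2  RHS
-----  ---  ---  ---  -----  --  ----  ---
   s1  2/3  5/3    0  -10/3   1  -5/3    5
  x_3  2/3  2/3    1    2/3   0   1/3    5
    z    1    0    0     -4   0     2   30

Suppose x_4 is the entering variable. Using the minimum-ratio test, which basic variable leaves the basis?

x_3

Column x_4 entries and ratios — s1: -10/3 ≤ 0, skip; x_3: 5/(2/3) = 15/2.
Smallest ratio is 15/2 in the row of x_3, so x_3 leaves.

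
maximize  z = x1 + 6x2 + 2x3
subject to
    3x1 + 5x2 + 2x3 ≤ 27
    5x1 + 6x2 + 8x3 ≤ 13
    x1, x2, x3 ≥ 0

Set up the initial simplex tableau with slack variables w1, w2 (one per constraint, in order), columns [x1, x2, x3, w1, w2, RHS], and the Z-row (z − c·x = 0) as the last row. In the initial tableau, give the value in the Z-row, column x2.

-6

The Z-row carries the negated objective coefficients: the x2 entry is -6.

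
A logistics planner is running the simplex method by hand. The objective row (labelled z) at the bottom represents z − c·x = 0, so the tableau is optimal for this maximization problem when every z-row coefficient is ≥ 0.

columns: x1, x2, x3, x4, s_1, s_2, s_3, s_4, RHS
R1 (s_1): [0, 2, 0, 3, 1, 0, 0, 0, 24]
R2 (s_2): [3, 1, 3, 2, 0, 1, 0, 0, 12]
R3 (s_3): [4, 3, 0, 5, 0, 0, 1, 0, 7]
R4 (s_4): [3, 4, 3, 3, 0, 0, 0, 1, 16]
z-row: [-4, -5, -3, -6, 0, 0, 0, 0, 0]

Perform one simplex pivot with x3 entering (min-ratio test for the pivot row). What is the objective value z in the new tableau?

Ratio test on column x3 — row 1: entry 0 ≤ 0; row 2: 12/3 = 4; row 3: entry 0 ≤ 0; row 4: 16/3 = 16/3. Minimum is 4 at row 2 (s_2 leaves); pivot element 3.
Pivot on row 2; the z-row RHS becomes 0 − (-3)·4 = 12.

12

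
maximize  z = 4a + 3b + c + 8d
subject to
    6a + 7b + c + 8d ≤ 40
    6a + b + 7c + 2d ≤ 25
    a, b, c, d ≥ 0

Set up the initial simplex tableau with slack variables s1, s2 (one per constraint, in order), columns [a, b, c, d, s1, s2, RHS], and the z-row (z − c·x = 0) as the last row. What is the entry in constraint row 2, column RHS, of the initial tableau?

The RHS of constraint 2 is b_2 = 25.

25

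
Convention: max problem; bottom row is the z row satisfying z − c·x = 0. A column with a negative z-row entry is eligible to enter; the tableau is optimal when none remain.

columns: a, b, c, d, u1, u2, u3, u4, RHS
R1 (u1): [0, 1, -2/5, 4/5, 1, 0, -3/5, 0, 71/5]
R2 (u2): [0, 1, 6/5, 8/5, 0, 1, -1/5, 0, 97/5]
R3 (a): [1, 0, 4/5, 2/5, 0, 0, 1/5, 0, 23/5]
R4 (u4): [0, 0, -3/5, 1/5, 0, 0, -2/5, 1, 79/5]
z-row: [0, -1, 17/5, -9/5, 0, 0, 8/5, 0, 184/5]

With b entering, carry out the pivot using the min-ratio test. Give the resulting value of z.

51

Ratio test on column b — row 1: (71/5)/1 = 71/5; row 2: (97/5)/1 = 97/5; row 3: entry 0 ≤ 0; row 4: entry 0 ≤ 0. Minimum is 71/5 at row 1 (u1 leaves); pivot element 1.
Pivot on row 1; the z-row RHS becomes 184/5 − (-1)·(71/5) = 51.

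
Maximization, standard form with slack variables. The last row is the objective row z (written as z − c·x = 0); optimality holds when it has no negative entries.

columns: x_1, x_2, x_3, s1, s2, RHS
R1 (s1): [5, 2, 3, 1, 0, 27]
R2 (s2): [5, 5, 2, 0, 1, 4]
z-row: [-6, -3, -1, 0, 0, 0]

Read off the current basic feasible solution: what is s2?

4

s2 is basic (row 2); its value is the RHS of that row, 4.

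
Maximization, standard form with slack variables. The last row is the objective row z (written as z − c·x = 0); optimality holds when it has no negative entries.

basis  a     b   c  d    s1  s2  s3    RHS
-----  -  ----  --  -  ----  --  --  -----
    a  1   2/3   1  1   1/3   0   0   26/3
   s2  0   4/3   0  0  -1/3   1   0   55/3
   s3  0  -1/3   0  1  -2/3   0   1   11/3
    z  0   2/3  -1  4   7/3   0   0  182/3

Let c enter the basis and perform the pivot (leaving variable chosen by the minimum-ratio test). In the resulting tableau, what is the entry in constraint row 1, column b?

Ratio test on column c — row 1: (26/3)/1 = 26/3; row 2: entry 0 ≤ 0; row 3: entry 0 ≤ 0. Minimum is 26/3 at row 1 (a leaves); pivot element 1.
Divide row 1 by 1; eliminate column c from the other rows.
In the new row 1, the b entry is the old entry divided by the pivot: (2/3)/1 = 2/3.

2/3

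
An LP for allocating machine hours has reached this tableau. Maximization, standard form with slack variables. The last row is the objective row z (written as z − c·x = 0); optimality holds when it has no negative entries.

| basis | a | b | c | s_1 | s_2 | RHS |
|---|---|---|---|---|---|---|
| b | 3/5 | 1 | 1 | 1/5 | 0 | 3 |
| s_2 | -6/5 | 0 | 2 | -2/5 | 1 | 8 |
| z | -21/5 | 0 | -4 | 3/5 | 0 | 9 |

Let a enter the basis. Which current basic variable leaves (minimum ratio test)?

b

Column a entries and ratios — b: 3/(3/5) = 5; s_2: -6/5 ≤ 0, skip.
Smallest ratio is 5 in the row of b, so b leaves.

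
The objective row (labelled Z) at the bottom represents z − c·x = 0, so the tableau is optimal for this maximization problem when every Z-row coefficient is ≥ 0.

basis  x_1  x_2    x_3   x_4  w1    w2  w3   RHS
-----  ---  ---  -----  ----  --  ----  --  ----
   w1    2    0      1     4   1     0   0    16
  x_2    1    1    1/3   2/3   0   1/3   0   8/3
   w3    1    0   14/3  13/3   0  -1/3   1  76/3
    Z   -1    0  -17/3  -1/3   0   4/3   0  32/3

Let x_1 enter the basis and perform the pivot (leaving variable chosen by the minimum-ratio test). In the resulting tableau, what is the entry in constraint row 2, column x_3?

1/3

Ratio test on column x_1 — row 1: 16/2 = 8; row 2: (8/3)/1 = 8/3; row 3: (76/3)/1 = 76/3. Minimum is 8/3 at row 2 (x_2 leaves); pivot element 1.
Divide row 2 by 1; eliminate column x_1 from the other rows.
In the new row 2, the x_3 entry is the old entry divided by the pivot: (1/3)/1 = 1/3.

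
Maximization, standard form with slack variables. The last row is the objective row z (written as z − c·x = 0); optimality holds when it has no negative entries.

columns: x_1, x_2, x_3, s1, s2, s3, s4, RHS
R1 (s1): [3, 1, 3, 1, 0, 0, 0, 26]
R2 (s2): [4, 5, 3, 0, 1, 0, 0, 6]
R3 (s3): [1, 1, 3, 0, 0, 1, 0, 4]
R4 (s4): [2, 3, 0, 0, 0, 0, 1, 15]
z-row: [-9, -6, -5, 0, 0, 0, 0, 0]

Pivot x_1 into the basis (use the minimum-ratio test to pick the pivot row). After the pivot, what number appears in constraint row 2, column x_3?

3/4

Ratio test on column x_1 — row 1: 26/3 = 26/3; row 2: 6/4 = 3/2; row 3: 4/1 = 4; row 4: 15/2 = 15/2. Minimum is 3/2 at row 2 (s2 leaves); pivot element 4.
Divide row 2 by 4; eliminate column x_1 from the other rows.
In the new row 2, the x_3 entry is the old entry divided by the pivot: 3/4 = 3/4.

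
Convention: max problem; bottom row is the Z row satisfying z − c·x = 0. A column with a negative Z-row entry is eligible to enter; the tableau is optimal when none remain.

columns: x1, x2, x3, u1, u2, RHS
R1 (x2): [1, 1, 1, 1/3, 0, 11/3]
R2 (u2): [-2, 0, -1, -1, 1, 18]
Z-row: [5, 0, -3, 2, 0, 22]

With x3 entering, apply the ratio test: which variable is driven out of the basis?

Column x3 entries and ratios — x2: (11/3)/1 = 11/3; u2: -1 ≤ 0, skip.
Smallest ratio is 11/3 in the row of x2, so x2 leaves.

x2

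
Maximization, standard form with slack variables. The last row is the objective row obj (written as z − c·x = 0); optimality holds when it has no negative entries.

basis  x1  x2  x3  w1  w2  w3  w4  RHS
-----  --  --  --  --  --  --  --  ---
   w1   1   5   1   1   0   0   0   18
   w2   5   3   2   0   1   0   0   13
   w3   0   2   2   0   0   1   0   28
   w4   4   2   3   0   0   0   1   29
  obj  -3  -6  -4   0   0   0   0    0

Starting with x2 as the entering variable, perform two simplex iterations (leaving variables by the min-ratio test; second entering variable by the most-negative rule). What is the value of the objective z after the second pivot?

Ratio test on column x2 — row 1: 18/5 = 18/5; row 2: 13/3 = 13/3; row 3: 28/2 = 14; row 4: 29/2 = 29/2. Minimum is 18/5 at row 1 (w1 leaves); pivot element 5.
Pivot on row 1; the obj-row RHS becomes 0 − (-6)·(18/5) = 108/5.
Next entering variable (most negative obj-row entry -14/5): x3.
Ratio test on column x3 — row 1: (18/5)/(1/5) = 18; row 2: (11/5)/(7/5) = 11/7; row 3: (104/5)/(8/5) = 13; row 4: (109/5)/(13/5) = 109/13. Minimum is 11/7 at row 2 (w2 leaves); pivot element 7/5.
After the second pivot the obj-row RHS is 108/5 − (-14/5)·(11/7) = 26.

26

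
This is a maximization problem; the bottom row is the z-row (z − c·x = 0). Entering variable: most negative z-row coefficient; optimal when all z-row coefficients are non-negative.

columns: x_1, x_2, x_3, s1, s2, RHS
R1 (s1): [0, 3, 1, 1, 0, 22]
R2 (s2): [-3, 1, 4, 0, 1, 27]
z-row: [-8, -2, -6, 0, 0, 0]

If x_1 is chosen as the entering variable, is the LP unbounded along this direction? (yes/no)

yes

Every constraint-row entry in column x_1 is ≤ 0, so increasing x_1 is unbounded.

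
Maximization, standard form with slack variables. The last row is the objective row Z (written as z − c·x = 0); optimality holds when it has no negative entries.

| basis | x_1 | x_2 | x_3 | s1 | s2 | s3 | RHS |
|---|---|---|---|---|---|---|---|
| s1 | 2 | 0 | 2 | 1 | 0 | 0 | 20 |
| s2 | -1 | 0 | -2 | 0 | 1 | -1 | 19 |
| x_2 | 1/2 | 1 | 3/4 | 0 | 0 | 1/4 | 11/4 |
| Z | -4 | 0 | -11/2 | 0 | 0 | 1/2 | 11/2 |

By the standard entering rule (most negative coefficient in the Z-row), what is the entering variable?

x_3

Negative Z-row entries: x_1: -4, x_3: -11/2.
The most negative is -11/2 in column x_3, so x_3 enters.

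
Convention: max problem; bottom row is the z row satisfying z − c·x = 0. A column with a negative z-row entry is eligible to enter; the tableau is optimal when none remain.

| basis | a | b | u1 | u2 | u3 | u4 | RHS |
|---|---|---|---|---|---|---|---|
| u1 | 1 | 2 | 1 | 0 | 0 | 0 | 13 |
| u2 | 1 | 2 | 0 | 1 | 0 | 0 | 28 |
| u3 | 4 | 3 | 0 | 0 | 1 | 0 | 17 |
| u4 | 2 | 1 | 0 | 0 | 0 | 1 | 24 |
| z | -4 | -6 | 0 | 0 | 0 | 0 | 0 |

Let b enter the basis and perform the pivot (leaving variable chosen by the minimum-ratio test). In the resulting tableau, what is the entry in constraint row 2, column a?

-5/3

Ratio test on column b — row 1: 13/2 = 13/2; row 2: 28/2 = 14; row 3: 17/3 = 17/3; row 4: 24/1 = 24. Minimum is 17/3 at row 3 (u3 leaves); pivot element 3.
Divide row 3 by 3; eliminate column b from the other rows.
Row 2 update in column a: 1 − 2·(4/3) = -5/3.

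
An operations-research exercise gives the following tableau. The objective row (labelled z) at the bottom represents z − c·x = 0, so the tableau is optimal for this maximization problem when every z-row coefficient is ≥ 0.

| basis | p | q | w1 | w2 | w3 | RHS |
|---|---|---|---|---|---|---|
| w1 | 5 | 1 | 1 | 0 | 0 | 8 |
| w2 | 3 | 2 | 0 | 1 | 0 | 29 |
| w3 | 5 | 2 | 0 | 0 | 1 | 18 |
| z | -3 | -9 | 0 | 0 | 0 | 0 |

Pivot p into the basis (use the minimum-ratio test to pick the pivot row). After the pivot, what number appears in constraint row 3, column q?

Ratio test on column p — row 1: 8/5 = 8/5; row 2: 29/3 = 29/3; row 3: 18/5 = 18/5. Minimum is 8/5 at row 1 (w1 leaves); pivot element 5.
Divide row 1 by 5; eliminate column p from the other rows.
Row 3 update in column q: 2 − 5·(1/5) = 1.

1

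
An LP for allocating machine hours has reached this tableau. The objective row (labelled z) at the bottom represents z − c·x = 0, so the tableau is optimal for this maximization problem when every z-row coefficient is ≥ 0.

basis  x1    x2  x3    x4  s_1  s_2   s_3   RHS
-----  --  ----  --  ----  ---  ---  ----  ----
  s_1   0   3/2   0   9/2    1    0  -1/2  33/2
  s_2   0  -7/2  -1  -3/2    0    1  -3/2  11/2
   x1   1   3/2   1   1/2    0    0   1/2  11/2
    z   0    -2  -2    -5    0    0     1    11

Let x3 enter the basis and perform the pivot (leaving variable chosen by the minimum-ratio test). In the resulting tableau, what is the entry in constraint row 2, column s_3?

Ratio test on column x3 — row 1: entry 0 ≤ 0; row 2: entry -1 ≤ 0; row 3: (11/2)/1 = 11/2. Minimum is 11/2 at row 3 (x1 leaves); pivot element 1.
Divide row 3 by 1; eliminate column x3 from the other rows.
Row 2 update in column s_3: -3/2 − (-1)·(1/2) = -1.

-1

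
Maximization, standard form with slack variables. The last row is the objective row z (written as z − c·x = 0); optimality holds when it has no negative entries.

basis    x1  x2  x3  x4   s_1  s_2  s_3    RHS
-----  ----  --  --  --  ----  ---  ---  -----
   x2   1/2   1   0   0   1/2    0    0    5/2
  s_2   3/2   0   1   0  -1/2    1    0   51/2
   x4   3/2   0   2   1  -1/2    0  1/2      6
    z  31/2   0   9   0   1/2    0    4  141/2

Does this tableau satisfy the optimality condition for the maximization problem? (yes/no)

yes

Every z-row coefficient is ≥ 0, so the tableau is optimal.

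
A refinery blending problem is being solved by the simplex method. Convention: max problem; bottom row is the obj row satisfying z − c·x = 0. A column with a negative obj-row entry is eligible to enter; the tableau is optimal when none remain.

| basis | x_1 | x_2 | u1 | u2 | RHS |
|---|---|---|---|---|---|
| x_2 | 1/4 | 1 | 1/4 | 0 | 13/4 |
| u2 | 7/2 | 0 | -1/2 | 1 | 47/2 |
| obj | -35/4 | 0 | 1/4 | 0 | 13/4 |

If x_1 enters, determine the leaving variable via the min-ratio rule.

Column x_1 entries and ratios — x_2: (13/4)/(1/4) = 13; u2: (47/2)/(7/2) = 47/7.
Smallest ratio is 47/7 in the row of u2, so u2 leaves.

u2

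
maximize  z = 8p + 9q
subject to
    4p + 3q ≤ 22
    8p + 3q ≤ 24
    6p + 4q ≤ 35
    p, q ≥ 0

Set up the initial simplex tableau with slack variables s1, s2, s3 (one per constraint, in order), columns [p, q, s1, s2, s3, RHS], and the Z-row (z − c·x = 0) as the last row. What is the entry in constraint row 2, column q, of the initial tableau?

3

Constraint 2 has coefficient 3 on q.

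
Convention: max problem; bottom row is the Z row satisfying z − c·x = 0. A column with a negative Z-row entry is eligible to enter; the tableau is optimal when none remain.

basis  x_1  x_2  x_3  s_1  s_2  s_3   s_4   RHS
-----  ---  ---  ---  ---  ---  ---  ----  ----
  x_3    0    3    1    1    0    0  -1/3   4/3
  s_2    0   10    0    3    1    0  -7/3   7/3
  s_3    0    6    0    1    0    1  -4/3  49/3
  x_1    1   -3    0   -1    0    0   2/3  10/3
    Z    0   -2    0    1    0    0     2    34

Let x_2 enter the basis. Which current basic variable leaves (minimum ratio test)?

s_2

Column x_2 entries and ratios — x_3: (4/3)/3 = 4/9; s_2: (7/3)/10 = 7/30; s_3: (49/3)/6 = 49/18; x_1: -3 ≤ 0, skip.
Smallest ratio is 7/30 in the row of s_2, so s_2 leaves.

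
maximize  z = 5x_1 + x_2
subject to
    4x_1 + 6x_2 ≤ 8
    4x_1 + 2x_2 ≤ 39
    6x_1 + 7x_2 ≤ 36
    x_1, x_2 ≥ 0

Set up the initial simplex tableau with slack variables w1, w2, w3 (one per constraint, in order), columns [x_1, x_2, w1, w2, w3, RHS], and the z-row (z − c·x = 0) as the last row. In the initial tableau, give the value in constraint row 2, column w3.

Slack w3 belongs to constraint 3; its column is the unit vector e_3, so the entry in row 2 is 0.

0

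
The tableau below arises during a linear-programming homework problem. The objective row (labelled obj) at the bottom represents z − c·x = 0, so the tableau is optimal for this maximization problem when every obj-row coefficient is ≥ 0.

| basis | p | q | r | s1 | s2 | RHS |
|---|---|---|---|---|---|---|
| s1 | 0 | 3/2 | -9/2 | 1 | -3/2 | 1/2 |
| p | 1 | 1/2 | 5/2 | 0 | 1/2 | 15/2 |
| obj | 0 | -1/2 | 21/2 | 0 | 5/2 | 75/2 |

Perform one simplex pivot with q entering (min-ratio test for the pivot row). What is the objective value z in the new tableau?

113/3

Ratio test on column q — row 1: (1/2)/(3/2) = 1/3; row 2: (15/2)/(1/2) = 15. Minimum is 1/3 at row 1 (s1 leaves); pivot element 3/2.
Pivot on row 1; the obj-row RHS becomes 75/2 − (-1/2)·(1/3) = 113/3.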